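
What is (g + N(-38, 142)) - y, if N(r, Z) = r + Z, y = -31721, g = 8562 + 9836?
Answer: 50223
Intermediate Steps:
g = 18398
N(r, Z) = Z + r
(g + N(-38, 142)) - y = (18398 + (142 - 38)) - 1*(-31721) = (18398 + 104) + 31721 = 18502 + 31721 = 50223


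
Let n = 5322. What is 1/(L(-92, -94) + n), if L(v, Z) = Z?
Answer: 1/5228 ≈ 0.00019128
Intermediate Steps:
1/(L(-92, -94) + n) = 1/(-94 + 5322) = 1/5228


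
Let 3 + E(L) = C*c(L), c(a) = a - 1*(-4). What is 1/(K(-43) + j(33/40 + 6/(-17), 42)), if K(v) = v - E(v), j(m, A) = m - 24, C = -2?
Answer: -680/96239 ≈ -0.0070657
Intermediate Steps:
c(a) = 4 + a (c(a) = a + 4 = 4 + a)
E(L) = -11 - 2*L (E(L) = -3 - 2*(4 + L) = -3 + (-8 - 2*L) = -11 - 2*L)
j(m, A) = -24 + m
K(v) = 11 + 3*v (K(v) = v - (-11 - 2*v) = v + (11 + 2*v) = 11 + 3*v)
1/(K(-43) + j(33/40 + 6/(-17), 42)) = 1/((11 + 3*(-43)) + (-24 + (33/40 + 6/(-17)))) = 1/((11 - 129) + (-24 + (33*(1/40) + 6*(-1/17)))) = 1/(-118 + (-24 + (33/40 - 6/17))) = 1/(-118 + (-24 + 321/680)) = 1/(-118 - 15999/680) = 1/(-96239/680) = -680/96239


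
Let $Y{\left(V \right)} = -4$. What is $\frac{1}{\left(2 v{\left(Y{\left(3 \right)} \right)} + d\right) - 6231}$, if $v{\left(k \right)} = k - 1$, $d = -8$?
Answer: $- \frac{1}{6249} \approx -0.00016003$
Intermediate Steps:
$v{\left(k \right)} = -1 + k$ ($v{\left(k \right)} = k - 1 = -1 + k$)
$\frac{1}{\left(2 v{\left(Y{\left(3 \right)} \right)} + d\right) - 6231} = \frac{1}{\left(2 \left(-1 - 4\right) - 8\right) - 6231} = \frac{1}{\left(2 \left(-5\right) - 8\right) - 6231} = \frac{1}{\left(-10 - 8\right) - 6231} = \frac{1}{-18 - 6231} = \frac{1}{-6249} = - \frac{1}{6249}$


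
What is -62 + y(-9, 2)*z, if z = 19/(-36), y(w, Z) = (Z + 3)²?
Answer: -2707/36 ≈ -75.194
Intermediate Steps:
y(w, Z) = (3 + Z)²
z = -19/36 (z = 19*(-1/36) = -19/36 ≈ -0.52778)
-62 + y(-9, 2)*z = -62 + (3 + 2)²*(-19/36) = -62 + 5²*(-19/36) = -62 + 25*(-19/36) = -62 - 475/36 = -2707/36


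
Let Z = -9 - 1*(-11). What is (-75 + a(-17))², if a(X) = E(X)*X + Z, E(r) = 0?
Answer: 5329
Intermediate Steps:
Z = 2 (Z = -9 + 11 = 2)
a(X) = 2 (a(X) = 0*X + 2 = 0 + 2 = 2)
(-75 + a(-17))² = (-75 + 2)² = (-73)² = 5329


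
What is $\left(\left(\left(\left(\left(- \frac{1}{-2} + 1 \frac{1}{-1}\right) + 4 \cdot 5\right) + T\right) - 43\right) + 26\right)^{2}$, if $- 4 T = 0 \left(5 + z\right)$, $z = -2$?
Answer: $\frac{25}{4} \approx 6.25$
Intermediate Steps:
$T = 0$ ($T = - \frac{0 \left(5 - 2\right)}{4} = - \frac{0 \cdot 3}{4} = \left(- \frac{1}{4}\right) 0 = 0$)
$\left(\left(\left(\left(\left(- \frac{1}{-2} + 1 \frac{1}{-1}\right) + 4 \cdot 5\right) + T\right) - 43\right) + 26\right)^{2} = \left(\left(\left(\left(\left(- \frac{1}{-2} + 1 \frac{1}{-1}\right) + 4 \cdot 5\right) + 0\right) - 43\right) + 26\right)^{2} = \left(\left(\left(\left(\left(\left(-1\right) \left(- \frac{1}{2}\right) + 1 \left(-1\right)\right) + 20\right) + 0\right) - 43\right) + 26\right)^{2} = \left(\left(\left(\left(\left(\frac{1}{2} - 1\right) + 20\right) + 0\right) - 43\right) + 26\right)^{2} = \left(\left(\left(\left(- \frac{1}{2} + 20\right) + 0\right) - 43\right) + 26\right)^{2} = \left(\left(\left(\frac{39}{2} + 0\right) - 43\right) + 26\right)^{2} = \left(\left(\frac{39}{2} - 43\right) + 26\right)^{2} = \left(- \frac{47}{2} + 26\right)^{2} = \left(\frac{5}{2}\right)^{2} = \frac{25}{4}$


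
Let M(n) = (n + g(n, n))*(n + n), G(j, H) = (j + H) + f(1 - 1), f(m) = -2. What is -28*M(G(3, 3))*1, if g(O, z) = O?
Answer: -1792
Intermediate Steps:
G(j, H) = -2 + H + j (G(j, H) = (j + H) - 2 = (H + j) - 2 = -2 + H + j)
M(n) = 4*n**2 (M(n) = (n + n)*(n + n) = (2*n)*(2*n) = 4*n**2)
-28*M(G(3, 3))*1 = -112*(-2 + 3 + 3)**2*1 = -112*4**2*1 = -112*16*1 = -28*64*1 = -1792*1 = -1792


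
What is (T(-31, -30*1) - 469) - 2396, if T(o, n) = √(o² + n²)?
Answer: -2865 + √1861 ≈ -2821.9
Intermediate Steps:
T(o, n) = √(n² + o²)
(T(-31, -30*1) - 469) - 2396 = (√((-30*1)² + (-31)²) - 469) - 2396 = (√((-30)² + 961) - 469) - 2396 = (√(900 + 961) - 469) - 2396 = (√1861 - 469) - 2396 = (-469 + √1861) - 2396 = -2865 + √1861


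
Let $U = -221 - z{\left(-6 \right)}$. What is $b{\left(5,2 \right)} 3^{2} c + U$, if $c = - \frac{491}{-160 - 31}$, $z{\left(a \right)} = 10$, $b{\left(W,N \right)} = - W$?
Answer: $- \frac{66216}{191} \approx -346.68$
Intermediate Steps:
$U = -231$ ($U = -221 - 10 = -231$)
$c = \frac{491}{191}$ ($c = - \frac{491}{-191} = \left(-491\right) \left(- \frac{1}{191}\right) = \frac{491}{191} \approx 2.5707$)
$b{\left(5,2 \right)} 3^{2} c + U = \left(-1\right) 5 \cdot 3^{2} \cdot \frac{491}{191} - 231 = \left(-5\right) 9 \cdot \frac{491}{191} - 231 = \left(-45\right) \frac{491}{191} - 231 = - \frac{22095}{191} - 231 = - \frac{66216}{191}$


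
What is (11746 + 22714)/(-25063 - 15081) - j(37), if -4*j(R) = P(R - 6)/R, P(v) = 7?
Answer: -75298/92833 ≈ -0.81111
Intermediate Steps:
j(R) = -7/(4*R)
(11746 + 22714)/(-25063 - 15081) - j(37) = (11746 + 22714)/(-25063 - 15081) - (-7)/(4*37) = 34460/(-40144) - (-7)/(4*37) = 34460*(-1/40144) - 1*(-7/148) = -8615/10036 + 7/148 = -75298/92833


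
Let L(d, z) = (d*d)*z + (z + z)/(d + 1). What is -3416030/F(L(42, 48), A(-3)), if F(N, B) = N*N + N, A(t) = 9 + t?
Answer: -631623947/1325697930672 ≈ -0.00047645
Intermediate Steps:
L(d, z) = z*d**2 + 2*z/(1 + d) (L(d, z) = d**2*z + (2*z)/(1 + d) = z*d**2 + 2*z/(1 + d))
F(N, B) = N + N**2 (F(N, B) = N**2 + N = N + N**2)
-3416030/F(L(42, 48), A(-3)) = -3416030*(1 + 42)/(48*(1 + 48*(2 + 42**2 + 42**3)/(1 + 42))*(2 + 42**2 + 42**3)) = -3416030*43/(48*(1 + 48*(2 + 1764 + 74088)/43)*(2 + 1764 + 74088)) = -3416030*43/(3640992*(1 + 48*(1/43)*75854)) = -3416030*43/(3640992*(1 + 3640992/43)) = -3416030/((3640992/43)*(3641035/43)) = -3416030/13256979306720/1849 = -3416030*1849/13256979306720 = -631623947/1325697930672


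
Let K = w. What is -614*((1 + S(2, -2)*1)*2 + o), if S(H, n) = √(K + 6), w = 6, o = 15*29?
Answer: -268318 - 2456*√3 ≈ -2.7257e+5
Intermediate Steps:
o = 435
K = 6
S(H, n) = 2*√3 (S(H, n) = √(6 + 6) = √12 = 2*√3)
-614*((1 + S(2, -2)*1)*2 + o) = -614*((1 + (2*√3)*1)*2 + 435) = -614*((1 + 2*√3)*2 + 435) = -614*((2 + 4*√3) + 435) = -614*(437 + 4*√3) = -268318 - 2456*√3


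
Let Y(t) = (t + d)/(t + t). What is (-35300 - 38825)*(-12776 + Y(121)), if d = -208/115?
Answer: 5270915679725/5566 ≈ 9.4698e+8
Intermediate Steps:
d = -208/115 (d = -208*1/115 = -208/115 ≈ -1.8087)
Y(t) = (-208/115 + t)/(2*t) (Y(t) = (t - 208/115)/(t + t) = (-208/115 + t)/((2*t)) = (-208/115 + t)*(1/(2*t)) = (-208/115 + t)/(2*t))
(-35300 - 38825)*(-12776 + Y(121)) = (-35300 - 38825)*(-12776 + (1/230)*(-208 + 115*121)/121) = -74125*(-12776 + (1/230)*(1/121)*(-208 + 13915)) = -74125*(-12776 + (1/230)*(1/121)*13707) = -74125*(-12776 + 13707/27830) = -74125*(-355542373/27830) = 5270915679725/5566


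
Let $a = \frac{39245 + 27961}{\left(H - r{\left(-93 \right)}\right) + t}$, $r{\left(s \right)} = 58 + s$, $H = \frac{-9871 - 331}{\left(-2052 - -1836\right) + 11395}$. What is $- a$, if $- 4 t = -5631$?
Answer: $- \frac{1001727832}{21491067} \approx -46.611$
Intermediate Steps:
$t = \frac{5631}{4}$ ($t = \left(- \frac{1}{4}\right) \left(-5631\right) = \frac{5631}{4} \approx 1407.8$)
$H = - \frac{10202}{11179}$ ($H = - \frac{10202}{\left(-2052 + 1836\right) + 11395} = - \frac{10202}{-216 + 11395} = - \frac{10202}{11179} \approx -0.9126$)
$a = \frac{1001727832}{21491067}$ ($a = \frac{39245 + 27961}{\left(- \frac{10202}{11179} - \left(58 - 93\right)\right) + \frac{5631}{4}} = \frac{67206}{\left(- \frac{10202}{11179} - -35\right) + \frac{5631}{4}} = \frac{67206}{\left(- \frac{10202}{11179} + 35\right) + \frac{5631}{4}} = \frac{67206}{\frac{381063}{11179} + \frac{5631}{4}} = \frac{67206}{\frac{64473201}{44716}} = 67206 \cdot \frac{44716}{64473201} = \frac{1001727832}{21491067} \approx 46.611$)
$- a = \left(-1\right) \frac{1001727832}{21491067} = - \frac{1001727832}{21491067}$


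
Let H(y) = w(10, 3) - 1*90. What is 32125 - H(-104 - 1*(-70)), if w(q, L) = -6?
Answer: 32221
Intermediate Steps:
H(y) = -96 (H(y) = -6 - 1*90 = -6 - 90 = -96)
32125 - H(-104 - 1*(-70)) = 32125 - 1*(-96) = 32125 + 96 = 32221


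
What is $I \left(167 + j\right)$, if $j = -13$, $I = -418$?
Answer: $-64372$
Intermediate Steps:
$I \left(167 + j\right) = - 418 \left(167 - 13\right) = \left(-418\right) 154 = -64372$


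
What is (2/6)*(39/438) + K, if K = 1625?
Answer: 711763/438 ≈ 1625.0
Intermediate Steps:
(2/6)*(39/438) + K = (2/6)*(39/438) + 1625 = (2*(⅙))*(39*(1/438)) + 1625 = (⅓)*(13/146) + 1625 = 13/438 + 1625 = 711763/438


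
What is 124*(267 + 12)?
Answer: 34596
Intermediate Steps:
124*(267 + 12) = 124*279 = 34596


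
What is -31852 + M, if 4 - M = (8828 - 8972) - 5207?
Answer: -26497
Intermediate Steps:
M = 5355 (M = 4 - ((8828 - 8972) - 5207) = 4 - (-144 - 5207) = 4 - 1*(-5351) = 4 + 5351 = 5355)
-31852 + M = -31852 + 5355 = -26497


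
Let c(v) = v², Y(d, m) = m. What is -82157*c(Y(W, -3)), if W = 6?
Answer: -739413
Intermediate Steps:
-82157*c(Y(W, -3)) = -82157*(-3)² = -82157*9 = -739413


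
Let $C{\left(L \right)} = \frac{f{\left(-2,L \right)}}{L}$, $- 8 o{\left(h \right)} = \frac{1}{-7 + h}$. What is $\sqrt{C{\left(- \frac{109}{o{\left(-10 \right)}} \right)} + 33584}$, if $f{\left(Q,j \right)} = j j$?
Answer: $2 \sqrt{4690} \approx 136.97$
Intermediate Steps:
$o{\left(h \right)} = - \frac{1}{8 \left(-7 + h\right)}$
$f{\left(Q,j \right)} = j^{2}$
$C{\left(L \right)} = L$ ($C{\left(L \right)} = \frac{L^{2}}{L} = L$)
$\sqrt{C{\left(- \frac{109}{o{\left(-10 \right)}} \right)} + 33584} = \sqrt{- \frac{109}{\left(-1\right) \frac{1}{-56 + 8 \left(-10\right)}} + 33584} = \sqrt{- \frac{109}{\left(-1\right) \frac{1}{-56 - 80}} + 33584} = \sqrt{- \frac{109}{\left(-1\right) \frac{1}{-136}} + 33584} = \sqrt{- \frac{109}{\left(-1\right) \left(- \frac{1}{136}\right)} + 33584} = \sqrt{- 109 \frac{1}{\frac{1}{136}} + 33584} = \sqrt{\left(-109\right) 136 + 33584} = \sqrt{-14824 + 33584} = \sqrt{18760} = 2 \sqrt{4690}$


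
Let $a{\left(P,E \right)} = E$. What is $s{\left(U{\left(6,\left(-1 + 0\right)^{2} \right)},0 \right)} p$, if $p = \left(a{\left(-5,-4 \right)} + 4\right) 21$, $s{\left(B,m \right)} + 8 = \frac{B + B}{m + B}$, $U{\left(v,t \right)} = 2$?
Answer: $0$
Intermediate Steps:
$s{\left(B,m \right)} = -8 + \frac{2 B}{B + m}$ ($s{\left(B,m \right)} = -8 + \frac{B + B}{m + B} = -8 + \frac{2 B}{B + m}$)
$p = 0$ ($p = \left(-4 + 4\right) 21 = 0 \cdot 21 = 0$)
$s{\left(U{\left(6,\left(-1 + 0\right)^{2} \right)},0 \right)} p = \frac{2 \left(\left(-4\right) 0 - 6\right)}{2 + 0} \cdot 0 = \frac{2 \left(0 - 6\right)}{2} \cdot 0 = 2 \cdot \frac{1}{2} \left(-6\right) 0 = \left(-6\right) 0 = 0$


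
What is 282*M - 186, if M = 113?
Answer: 31680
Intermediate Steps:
282*M - 186 = 282*113 - 186 = 31866 - 186 = 31680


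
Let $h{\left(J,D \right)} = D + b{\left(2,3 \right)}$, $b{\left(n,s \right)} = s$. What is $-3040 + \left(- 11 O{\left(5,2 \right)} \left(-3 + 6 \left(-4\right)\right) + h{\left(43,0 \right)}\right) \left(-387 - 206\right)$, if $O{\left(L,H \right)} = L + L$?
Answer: $-1766029$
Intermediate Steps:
$O{\left(L,H \right)} = 2 L$
$h{\left(J,D \right)} = 3 + D$ ($h{\left(J,D \right)} = D + 3 = 3 + D$)
$-3040 + \left(- 11 O{\left(5,2 \right)} \left(-3 + 6 \left(-4\right)\right) + h{\left(43,0 \right)}\right) \left(-387 - 206\right) = -3040 + \left(- 11 \cdot 2 \cdot 5 \left(-3 + 6 \left(-4\right)\right) + \left(3 + 0\right)\right) \left(-387 - 206\right) = -3040 + \left(\left(-11\right) 10 \left(-3 - 24\right) + 3\right) \left(-593\right) = -3040 + \left(\left(-110\right) \left(-27\right) + 3\right) \left(-593\right) = -3040 + \left(2970 + 3\right) \left(-593\right) = -3040 + 2973 \left(-593\right) = -3040 - 1762989 = -1766029$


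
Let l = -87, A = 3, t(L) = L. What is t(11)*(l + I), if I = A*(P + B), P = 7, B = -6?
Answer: -924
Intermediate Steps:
I = 3 (I = 3*(7 - 6) = 3*1 = 3)
t(11)*(l + I) = 11*(-87 + 3) = 11*(-84) = -924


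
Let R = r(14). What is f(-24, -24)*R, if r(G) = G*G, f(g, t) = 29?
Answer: 5684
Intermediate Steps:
r(G) = G**2
R = 196 (R = 14**2 = 196)
f(-24, -24)*R = 29*196 = 5684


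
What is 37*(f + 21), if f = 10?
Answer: 1147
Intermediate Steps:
37*(f + 21) = 37*(10 + 21) = 37*31 = 1147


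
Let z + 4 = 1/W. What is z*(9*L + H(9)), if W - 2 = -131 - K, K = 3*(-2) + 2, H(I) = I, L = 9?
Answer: -9018/25 ≈ -360.72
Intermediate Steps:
K = -4 (K = -6 + 2 = -4)
W = -125 (W = 2 + (-131 - 1*(-4)) = 2 + (-131 + 4) = 2 - 127 = -125)
z = -501/125 (z = -4 + 1/(-125) = -4 - 1/125 = -501/125 ≈ -4.0080)
z*(9*L + H(9)) = -501*(9*9 + 9)/125 = -501*(81 + 9)/125 = -501/125*90 = -9018/25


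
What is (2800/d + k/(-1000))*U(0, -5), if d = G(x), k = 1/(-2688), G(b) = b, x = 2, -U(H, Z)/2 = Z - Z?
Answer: 0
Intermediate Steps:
U(H, Z) = 0 (U(H, Z) = -2*(Z - Z) = -2*0 = 0)
k = -1/2688 ≈ -0.00037202
d = 2
(2800/d + k/(-1000))*U(0, -5) = (2800/2 - 1/2688/(-1000))*0 = (2800*(½) - 1/2688*(-1/1000))*0 = (1400 + 1/2688000)*0 = (3763200001/2688000)*0 = 0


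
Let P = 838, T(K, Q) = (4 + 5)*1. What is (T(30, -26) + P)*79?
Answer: 66913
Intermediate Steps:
T(K, Q) = 9 (T(K, Q) = 9*1 = 9)
(T(30, -26) + P)*79 = (9 + 838)*79 = 847*79 = 66913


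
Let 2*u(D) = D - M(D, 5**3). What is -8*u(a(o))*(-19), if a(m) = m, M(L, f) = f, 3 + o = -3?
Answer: -9956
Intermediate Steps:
o = -6 (o = -3 - 3 = -6)
u(D) = -125/2 + D/2 (u(D) = (D - 1*5**3)/2 = (D - 1*125)/2 = (D - 125)/2 = (-125 + D)/2 = -125/2 + D/2)
-8*u(a(o))*(-19) = -8*(-125/2 + (1/2)*(-6))*(-19) = -8*(-125/2 - 3)*(-19) = -8*(-131/2)*(-19) = 524*(-19) = -9956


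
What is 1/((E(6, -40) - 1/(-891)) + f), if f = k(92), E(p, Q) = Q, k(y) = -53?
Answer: -891/82862 ≈ -0.010753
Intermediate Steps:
f = -53
1/((E(6, -40) - 1/(-891)) + f) = 1/((-40 - 1/(-891)) - 53) = 1/((-40 - 1*(-1/891)) - 53) = 1/((-40 + 1/891) - 53) = 1/(-35639/891 - 53) = 1/(-82862/891) = -891/82862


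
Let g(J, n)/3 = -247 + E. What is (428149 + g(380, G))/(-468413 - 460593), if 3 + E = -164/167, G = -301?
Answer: -71375141/155144002 ≈ -0.46006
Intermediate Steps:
E = -665/167 (E = -3 - 164/167 = -665/167 ≈ -3.9820)
g(J, n) = -125742/167 (g(J, n) = 3*(-247 - 665/167) = 3*(-41914/167) = -125742/167)
(428149 + g(380, G))/(-468413 - 460593) = (428149 - 125742/167)/(-468413 - 460593) = (71375141/167)/(-929006) = (71375141/167)*(-1/929006) = -71375141/155144002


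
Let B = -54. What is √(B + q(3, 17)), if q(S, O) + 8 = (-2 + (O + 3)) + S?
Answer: I*√41 ≈ 6.4031*I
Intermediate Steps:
q(S, O) = -7 + O + S (q(S, O) = -8 + ((-2 + (O + 3)) + S) = -8 + ((-2 + (3 + O)) + S) = -8 + ((1 + O) + S) = -8 + (1 + O + S) = -7 + O + S)
√(B + q(3, 17)) = √(-54 + (-7 + 17 + 3)) = √(-54 + 13) = √(-41) = I*√41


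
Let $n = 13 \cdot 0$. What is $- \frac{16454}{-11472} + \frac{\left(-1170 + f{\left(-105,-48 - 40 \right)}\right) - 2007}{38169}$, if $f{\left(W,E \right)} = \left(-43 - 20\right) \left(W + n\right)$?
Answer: $\frac{37081859}{24326376} \approx 1.5243$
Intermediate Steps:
$n = 0$
$f{\left(W,E \right)} = - 63 W$ ($f{\left(W,E \right)} = \left(-43 - 20\right) \left(W + 0\right) = - 63 W$)
$- \frac{16454}{-11472} + \frac{\left(-1170 + f{\left(-105,-48 - 40 \right)}\right) - 2007}{38169} = - \frac{16454}{-11472} + \frac{\left(-1170 - -6615\right) - 2007}{38169} = \left(-16454\right) \left(- \frac{1}{11472}\right) + \left(\left(-1170 + 6615\right) - 2007\right) \frac{1}{38169} = \frac{8227}{5736} + \left(5445 - 2007\right) \frac{1}{38169} = \frac{8227}{5736} + 3438 \cdot \frac{1}{38169} = \frac{8227}{5736} + \frac{382}{4241} = \frac{37081859}{24326376}$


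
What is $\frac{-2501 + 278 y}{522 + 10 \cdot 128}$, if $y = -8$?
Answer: $- \frac{4725}{1802} \approx -2.6221$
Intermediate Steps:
$\frac{-2501 + 278 y}{522 + 10 \cdot 128} = \frac{-2501 + 278 \left(-8\right)}{522 + 10 \cdot 128} = \frac{-2501 - 2224}{522 + 1280} = - \frac{4725}{1802}$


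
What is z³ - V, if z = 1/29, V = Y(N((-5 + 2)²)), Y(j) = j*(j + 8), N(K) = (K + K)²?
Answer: -2623475951/24389 ≈ -1.0757e+5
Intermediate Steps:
N(K) = 4*K² (N(K) = (2*K)² = 4*K²)
Y(j) = j*(8 + j)
V = 107568 (V = (4*((-5 + 2)²)²)*(8 + 4*((-5 + 2)²)²) = (4*((-3)²)²)*(8 + 4*((-3)²)²) = (4*9²)*(8 + 4*9²) = (4*81)*(8 + 4*81) = 324*(8 + 324) = 324*332 = 107568)
z = 1/29 ≈ 0.034483
z³ - V = (1/29)³ - 1*107568 = 1/24389 - 107568 = -2623475951/24389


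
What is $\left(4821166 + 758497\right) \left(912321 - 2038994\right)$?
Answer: $-6286455651199$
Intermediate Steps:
$\left(4821166 + 758497\right) \left(912321 - 2038994\right) = 5579663 \left(-1126673\right) = -6286455651199$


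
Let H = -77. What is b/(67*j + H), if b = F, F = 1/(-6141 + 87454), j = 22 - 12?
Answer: 1/48218609 ≈ 2.0739e-8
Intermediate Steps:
j = 10
F = 1/81313 ≈ 1.2298e-5
b = 1/81313 ≈ 1.2298e-5
b/(67*j + H) = 1/(81313*(67*10 - 77)) = 1/(81313*(670 - 77)) = (1/81313)/593 = (1/81313)*(1/593) = 1/48218609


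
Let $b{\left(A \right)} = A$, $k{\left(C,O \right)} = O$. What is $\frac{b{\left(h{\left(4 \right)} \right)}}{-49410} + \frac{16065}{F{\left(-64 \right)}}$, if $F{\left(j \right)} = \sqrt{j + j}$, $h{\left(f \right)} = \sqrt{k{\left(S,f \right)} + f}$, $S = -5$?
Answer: $\frac{\sqrt{2} \left(-16 - 396885825 i\right)}{395280} \approx -5.7244 \cdot 10^{-5} - 1420.0 i$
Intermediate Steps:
$h{\left(f \right)} = \sqrt{2} \sqrt{f}$ ($h{\left(f \right)} = \sqrt{f + f} = \sqrt{2 f} = \sqrt{2} \sqrt{f}$)
$F{\left(j \right)} = \sqrt{2} \sqrt{j}$ ($F{\left(j \right)} = \sqrt{2 j} = \sqrt{2} \sqrt{j}$)
$\frac{b{\left(h{\left(4 \right)} \right)}}{-49410} + \frac{16065}{F{\left(-64 \right)}} = \frac{\sqrt{2} \sqrt{4}}{-49410} + \frac{16065}{\sqrt{2} \sqrt{-64}} = \sqrt{2} \cdot 2 \left(- \frac{1}{49410}\right) + \frac{16065}{\sqrt{2} \cdot 8 i} = 2 \sqrt{2} \left(- \frac{1}{49410}\right) + \frac{16065}{8 i \sqrt{2}} = - \frac{\sqrt{2}}{24705} + 16065 \left(- \frac{i \sqrt{2}}{16}\right) = - \frac{\sqrt{2}}{24705} - \frac{16065 i \sqrt{2}}{16}$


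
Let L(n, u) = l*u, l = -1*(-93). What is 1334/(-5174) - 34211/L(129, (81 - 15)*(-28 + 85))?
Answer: -321864479/905103342 ≈ -0.35561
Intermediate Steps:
l = 93
L(n, u) = 93*u
1334/(-5174) - 34211/L(129, (81 - 15)*(-28 + 85)) = 1334/(-5174) - 34211*1/(93*(-28 + 85)*(81 - 15)) = 1334*(-1/5174) - 34211/(93*(66*57)) = -667/2587 - 34211/(93*3762) = -667/2587 - 34211/349866 = -321864479/905103342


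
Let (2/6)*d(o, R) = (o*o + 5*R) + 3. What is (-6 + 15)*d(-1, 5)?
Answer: 783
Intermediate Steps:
d(o, R) = 9 + 3*o² + 15*R (d(o, R) = 3*((o*o + 5*R) + 3) = 3*((o² + 5*R) + 3) = 3*(3 + o² + 5*R) = 9 + 3*o² + 15*R)
(-6 + 15)*d(-1, 5) = (-6 + 15)*(9 + 3*(-1)² + 15*5) = 9*(9 + 3*1 + 75) = 9*(9 + 3 + 75) = 9*87 = 783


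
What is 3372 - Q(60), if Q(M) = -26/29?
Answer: 97814/29 ≈ 3372.9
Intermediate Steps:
Q(M) = -26/29 (Q(M) = -26*1/29 = -26/29)
3372 - Q(60) = 3372 - 1*(-26/29) = 3372 + 26/29 = 97814/29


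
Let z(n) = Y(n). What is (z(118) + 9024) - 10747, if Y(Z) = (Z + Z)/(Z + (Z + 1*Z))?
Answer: -5167/3 ≈ -1722.3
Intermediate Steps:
Y(Z) = 2/3 (Y(Z) = (2*Z)/(Z + (Z + Z)) = (2*Z)/(Z + 2*Z) = (2*Z)/((3*Z)) = (2*Z)*(1/(3*Z)) = 2/3)
z(n) = 2/3
(z(118) + 9024) - 10747 = (2/3 + 9024) - 10747 = 27074/3 - 10747 = -5167/3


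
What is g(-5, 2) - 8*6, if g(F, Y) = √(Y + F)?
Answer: -48 + I*√3 ≈ -48.0 + 1.732*I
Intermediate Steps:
g(F, Y) = √(F + Y)
g(-5, 2) - 8*6 = √(-5 + 2) - 8*6 = √(-3) - 48 = I*√3 - 48 = -48 + I*√3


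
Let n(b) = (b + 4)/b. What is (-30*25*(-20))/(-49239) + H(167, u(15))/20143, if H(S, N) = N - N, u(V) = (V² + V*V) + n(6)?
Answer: -5000/16413 ≈ -0.30464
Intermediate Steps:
n(b) = (4 + b)/b
u(V) = 5/3 + 2*V² (u(V) = (V² + V*V) + (4 + 6)/6 = (V² + V²) + (⅙)*10 = 2*V² + 5/3 = 5/3 + 2*V²)
H(S, N) = 0
(-30*25*(-20))/(-49239) + H(167, u(15))/20143 = (-30*25*(-20))/(-49239) + 0/20143 = -750*(-20)*(-1/49239) + 0*(1/20143) = 15000*(-1/49239) + 0 = -5000/16413 + 0 = -5000/16413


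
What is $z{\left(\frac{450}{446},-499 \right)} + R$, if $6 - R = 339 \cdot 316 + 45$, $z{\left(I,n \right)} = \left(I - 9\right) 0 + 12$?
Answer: $-107151$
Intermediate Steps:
$z{\left(I,n \right)} = 12$ ($z{\left(I,n \right)} = \left(-9 + I\right) 0 + 12 = 0 + 12 = 12$)
$R = -107163$ ($R = 6 - \left(339 \cdot 316 + 45\right) = 6 - \left(107124 + 45\right) = 6 - 107169 = -107163$)
$z{\left(\frac{450}{446},-499 \right)} + R = 12 - 107163 = -107151$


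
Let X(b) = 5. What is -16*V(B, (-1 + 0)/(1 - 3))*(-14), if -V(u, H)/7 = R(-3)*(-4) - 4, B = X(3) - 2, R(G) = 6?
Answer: 43904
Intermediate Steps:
B = 3 (B = 5 - 2 = 3)
V(u, H) = 196 (V(u, H) = -7*(6*(-4) - 4) = -7*(-24 - 4) = -7*(-28) = 196)
-16*V(B, (-1 + 0)/(1 - 3))*(-14) = -16*196*(-14) = -3136*(-14) = 43904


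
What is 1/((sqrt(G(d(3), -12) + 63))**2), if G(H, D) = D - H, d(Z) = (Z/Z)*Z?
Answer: 1/48 ≈ 0.020833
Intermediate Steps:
d(Z) = Z (d(Z) = 1*Z = Z)
1/((sqrt(G(d(3), -12) + 63))**2) = 1/((sqrt((-12 - 1*3) + 63))**2) = 1/((sqrt((-12 - 3) + 63))**2) = 1/((sqrt(-15 + 63))**2) = 1/((sqrt(48))**2) = 1/((4*sqrt(3))**2) = 1/48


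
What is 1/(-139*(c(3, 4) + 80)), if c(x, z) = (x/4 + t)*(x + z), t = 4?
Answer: -4/62967 ≈ -6.3525e-5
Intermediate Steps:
c(x, z) = (4 + x/4)*(x + z) (c(x, z) = (x/4 + 4)*(x + z) = (4 + x/4)*(x + z))
1/(-139*(c(3, 4) + 80)) = 1/(-139*((4*3 + 4*4 + (¼)*3² + (¼)*3*4) + 80)) = 1/(-139*((12 + 16 + (¼)*9 + 3) + 80)) = 1/(-139*((12 + 16 + 9/4 + 3) + 80)) = 1/(-139*(133/4 + 80)) = 1/(-139*453/4) = 1/(-62967/4) = -4/62967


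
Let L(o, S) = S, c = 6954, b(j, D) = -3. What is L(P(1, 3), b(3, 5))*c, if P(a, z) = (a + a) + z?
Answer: -20862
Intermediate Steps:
P(a, z) = z + 2*a (P(a, z) = 2*a + z = z + 2*a)
L(P(1, 3), b(3, 5))*c = -3*6954 = -20862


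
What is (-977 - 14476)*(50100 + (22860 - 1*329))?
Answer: -1122366843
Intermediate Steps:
(-977 - 14476)*(50100 + (22860 - 1*329)) = -15453*(50100 + (22860 - 329)) = -15453*(50100 + 22531) = -15453*72631 = -1122366843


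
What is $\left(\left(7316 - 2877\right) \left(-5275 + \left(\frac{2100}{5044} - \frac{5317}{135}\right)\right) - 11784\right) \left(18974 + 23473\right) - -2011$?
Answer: $- \frac{56845442624844722}{56745} \approx -1.0018 \cdot 10^{12}$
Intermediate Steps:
$\left(\left(7316 - 2877\right) \left(-5275 + \left(\frac{2100}{5044} - \frac{5317}{135}\right)\right) - 11784\right) \left(18974 + 23473\right) - -2011 = \left(4439 \left(-5275 + \left(2100 \cdot \frac{1}{5044} - \frac{5317}{135}\right)\right) - 11784\right) 42447 + 2011 = \left(4439 \left(-5275 + \left(\frac{525}{1261} - \frac{5317}{135}\right)\right) - 11784\right) 42447 + 2011 = \left(4439 \left(-5275 - \frac{6633862}{170235}\right) - 11784\right) 42447 + 2011 = \left(4439 \left(- \frac{904623487}{170235}\right) - 11784\right) 42447 + 2011 = \left(- \frac{4015623658793}{170235} - 11784\right) 42447 + 2011 = \left(- \frac{4017629708033}{170235}\right) 42447 + 2011 = - \frac{56845442738958917}{56745} + 2011 = - \frac{56845442624844722}{56745}$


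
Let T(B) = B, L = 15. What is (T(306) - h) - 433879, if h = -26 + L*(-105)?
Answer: -431972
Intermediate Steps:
h = -1601 (h = -26 + 15*(-105) = -26 - 1575 = -1601)
(T(306) - h) - 433879 = (306 - 1*(-1601)) - 433879 = (306 + 1601) - 433879 = 1907 - 433879 = -431972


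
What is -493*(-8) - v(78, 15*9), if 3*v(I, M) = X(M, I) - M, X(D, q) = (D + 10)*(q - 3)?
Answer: 364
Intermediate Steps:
X(D, q) = (-3 + q)*(10 + D) (X(D, q) = (10 + D)*(-3 + q) = (-3 + q)*(10 + D))
v(I, M) = -10 - 4*M/3 + 10*I/3 + I*M/3 (v(I, M) = ((-30 - 3*M + 10*I + M*I) - M)/3 = ((-30 - 3*M + 10*I + I*M) - M)/3 = (-30 - 4*M + 10*I + I*M)/3 = -10 - 4*M/3 + 10*I/3 + I*M/3)
-493*(-8) - v(78, 15*9) = -493*(-8) - (-10 - 20*9 + (10/3)*78 + (⅓)*78*(15*9)) = 3944 - (-10 - 4/3*135 + 260 + (⅓)*78*135) = 3944 - (-10 - 180 + 260 + 3510) = 3944 - 1*3580 = 3944 - 3580 = 364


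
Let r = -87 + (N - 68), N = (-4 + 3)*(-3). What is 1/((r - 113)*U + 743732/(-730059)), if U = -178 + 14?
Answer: 66369/2884329128 ≈ 2.3010e-5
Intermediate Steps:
N = 3 (N = -1*(-3) = 3)
U = -164
r = -152 (r = -87 + (3 - 68) = -87 - 65 = -152)
1/((r - 113)*U + 743732/(-730059)) = 1/((-152 - 113)*(-164) + 743732/(-730059)) = 1/(-265*(-164) + 743732*(-1/730059)) = 1/(43460 - 67612/66369) = 1/(2884329128/66369) = 66369/2884329128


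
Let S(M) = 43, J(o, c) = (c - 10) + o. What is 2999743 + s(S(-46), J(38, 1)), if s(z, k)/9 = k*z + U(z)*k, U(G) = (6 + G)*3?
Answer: 3049333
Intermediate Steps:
U(G) = 18 + 3*G
J(o, c) = -10 + c + o (J(o, c) = (-10 + c) + o = -10 + c + o)
s(z, k) = 9*k*z + 9*k*(18 + 3*z) (s(z, k) = 9*(k*z + (18 + 3*z)*k) = 9*(k*z + k*(18 + 3*z)) = 9*k*z + 9*k*(18 + 3*z))
2999743 + s(S(-46), J(38, 1)) = 2999743 + 18*(-10 + 1 + 38)*(9 + 2*43) = 2999743 + 18*29*(9 + 86) = 2999743 + 18*29*95 = 2999743 + 49590 = 3049333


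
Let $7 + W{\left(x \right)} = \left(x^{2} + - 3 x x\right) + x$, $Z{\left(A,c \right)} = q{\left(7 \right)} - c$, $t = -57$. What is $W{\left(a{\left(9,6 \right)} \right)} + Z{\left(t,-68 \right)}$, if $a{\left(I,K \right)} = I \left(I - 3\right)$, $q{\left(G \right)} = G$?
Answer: $-5710$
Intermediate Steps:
$a{\left(I,K \right)} = I \left(-3 + I\right)$
$Z{\left(A,c \right)} = 7 - c$
$W{\left(x \right)} = -7 + x - 2 x^{2}$ ($W{\left(x \right)} = -7 + \left(\left(x^{2} + - 3 x x\right) + x\right) = -7 + \left(\left(x^{2} - 3 x^{2}\right) + x\right) = -7 - \left(- x + 2 x^{2}\right) = -7 + x - 2 x^{2}$)
$W{\left(a{\left(9,6 \right)} \right)} + Z{\left(t,-68 \right)} = \left(-7 + 9 \left(-3 + 9\right) - 2 \left(9 \left(-3 + 9\right)\right)^{2}\right) + \left(7 - -68\right) = \left(-7 + 9 \cdot 6 - 2 \left(9 \cdot 6\right)^{2}\right) + \left(7 + 68\right) = \left(-7 + 54 - 2 \cdot 54^{2}\right) + 75 = \left(-7 + 54 - 5832\right) + 75 = -5785 + 75 = -5710$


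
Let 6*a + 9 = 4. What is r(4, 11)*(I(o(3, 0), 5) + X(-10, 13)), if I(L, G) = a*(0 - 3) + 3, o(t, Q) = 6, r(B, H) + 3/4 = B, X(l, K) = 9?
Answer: 377/8 ≈ 47.125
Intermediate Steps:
a = -⅚ (a = -3/2 + (⅙)*4 = -3/2 + ⅔ = -⅚ ≈ -0.83333)
r(B, H) = -¾ + B
I(L, G) = 11/2 (I(L, G) = -5*(0 - 3)/6 + 3 = -⅚*(-3) + 3 = 5/2 + 3 = 11/2)
r(4, 11)*(I(o(3, 0), 5) + X(-10, 13)) = (-¾ + 4)*(11/2 + 9) = (13/4)*(29/2) = 377/8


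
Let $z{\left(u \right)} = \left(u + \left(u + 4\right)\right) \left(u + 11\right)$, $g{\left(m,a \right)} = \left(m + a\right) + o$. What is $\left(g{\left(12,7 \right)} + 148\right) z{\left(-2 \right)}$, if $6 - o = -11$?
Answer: $0$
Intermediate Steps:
$o = 17$ ($o = 6 - -11 = 6 + 11 = 17$)
$g{\left(m,a \right)} = 17 + a + m$ ($g{\left(m,a \right)} = \left(m + a\right) + 17 = \left(a + m\right) + 17 = 17 + a + m$)
$z{\left(u \right)} = \left(4 + 2 u\right) \left(11 + u\right)$ ($z{\left(u \right)} = \left(u + \left(4 + u\right)\right) \left(11 + u\right) = \left(4 + 2 u\right) \left(11 + u\right)$)
$\left(g{\left(12,7 \right)} + 148\right) z{\left(-2 \right)} = \left(\left(17 + 7 + 12\right) + 148\right) \left(44 + 2 \left(-2\right)^{2} + 26 \left(-2\right)\right) = \left(36 + 148\right) \left(44 + 2 \cdot 4 - 52\right) = 184 \left(44 + 8 - 52\right) = 184 \cdot 0 = 0$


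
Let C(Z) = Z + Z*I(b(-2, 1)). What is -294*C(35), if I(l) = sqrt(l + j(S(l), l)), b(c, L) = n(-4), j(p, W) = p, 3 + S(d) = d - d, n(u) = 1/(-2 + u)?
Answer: -10290 - 1715*I*sqrt(114) ≈ -10290.0 - 18311.0*I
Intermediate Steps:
S(d) = -3 (S(d) = -3 + (d - d) = -3 + 0 = -3)
b(c, L) = -1/6 (b(c, L) = 1/(-2 - 4) = 1/(-6) = -1/6)
I(l) = sqrt(-3 + l) (I(l) = sqrt(l - 3) = sqrt(-3 + l))
C(Z) = Z + I*Z*sqrt(114)/6 (C(Z) = Z + Z*sqrt(-3 - 1/6) = Z + Z*sqrt(-19/6) = Z + Z*(I*sqrt(114)/6) = Z + I*Z*sqrt(114)/6)
-294*C(35) = -49*35*(6 + I*sqrt(114)) = -294*(35 + 35*I*sqrt(114)/6) = -10290 - 1715*I*sqrt(114)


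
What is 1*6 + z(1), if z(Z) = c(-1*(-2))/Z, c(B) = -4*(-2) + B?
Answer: 16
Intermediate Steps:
c(B) = 8 + B
z(Z) = 10/Z (z(Z) = (8 - 1*(-2))/Z = (8 + 2)/Z = 10/Z)
1*6 + z(1) = 1*6 + 10/1 = 6 + 10*1 = 6 + 10 = 16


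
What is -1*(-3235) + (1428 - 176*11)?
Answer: 2727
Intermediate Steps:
-1*(-3235) + (1428 - 176*11) = 3235 + (1428 - 1936) = 3235 - 508 = 2727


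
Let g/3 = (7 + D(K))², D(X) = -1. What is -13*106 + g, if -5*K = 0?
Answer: -1270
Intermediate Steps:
K = 0 (K = -⅕*0 = 0)
g = 108 (g = 3*(7 - 1)² = 3*6² = 3*36 = 108)
-13*106 + g = -13*106 + 108 = -1378 + 108 = -1270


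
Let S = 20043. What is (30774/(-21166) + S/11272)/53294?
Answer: 38672805/6357525251344 ≈ 6.0830e-6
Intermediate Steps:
(30774/(-21166) + S/11272)/53294 = (30774/(-21166) + 20043/11272)/53294 = (30774*(-1/21166) + 20043*(1/11272))*(1/53294) = (-15387/10583 + 20043/11272)*(1/53294) = (38672805/119291576)*(1/53294) = 38672805/6357525251344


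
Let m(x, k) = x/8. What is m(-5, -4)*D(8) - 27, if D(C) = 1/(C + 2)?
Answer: -433/16 ≈ -27.063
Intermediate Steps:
D(C) = 1/(2 + C)
m(x, k) = x/8 (m(x, k) = x*(⅛) = x/8)
m(-5, -4)*D(8) - 27 = ((⅛)*(-5))/(2 + 8) - 27 = -5/8/10 - 27 = -5/8*⅒ - 27 = -1/16 - 27 = -433/16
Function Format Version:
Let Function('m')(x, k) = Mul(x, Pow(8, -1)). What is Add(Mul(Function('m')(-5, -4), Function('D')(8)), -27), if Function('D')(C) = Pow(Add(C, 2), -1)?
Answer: Rational(-433, 16) ≈ -27.063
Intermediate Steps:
Function('D')(C) = Pow(Add(2, C), -1)
Function('m')(x, k) = Mul(Rational(1, 8), x) (Function('m')(x, k) = Mul(x, Rational(1, 8)) = Mul(Rational(1, 8), x))
Add(Mul(Function('m')(-5, -4), Function('D')(8)), -27) = Add(Mul(Mul(Rational(1, 8), -5), Pow(Add(2, 8), -1)), -27) = Add(Mul(Rational(-5, 8), Pow(10, -1)), -27) = Add(Mul(Rational(-5, 8), Rational(1, 10)), -27) = Add(Rational(-1, 16), -27) = Rational(-433, 16)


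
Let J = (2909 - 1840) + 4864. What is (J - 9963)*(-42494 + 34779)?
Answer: 31091450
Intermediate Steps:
J = 5933 (J = 1069 + 4864 = 5933)
(J - 9963)*(-42494 + 34779) = (5933 - 9963)*(-42494 + 34779) = -4030*(-7715) = 31091450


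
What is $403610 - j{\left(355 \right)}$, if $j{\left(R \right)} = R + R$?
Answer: $402900$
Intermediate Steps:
$j{\left(R \right)} = 2 R$
$403610 - j{\left(355 \right)} = 403610 - 2 \cdot 355 = 403610 - 710 = 402900$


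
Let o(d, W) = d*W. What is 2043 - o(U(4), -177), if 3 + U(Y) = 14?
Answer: 3990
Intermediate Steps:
U(Y) = 11 (U(Y) = -3 + 14 = 11)
o(d, W) = W*d
2043 - o(U(4), -177) = 2043 - (-177)*11 = 2043 - 1*(-1947) = 2043 + 1947 = 3990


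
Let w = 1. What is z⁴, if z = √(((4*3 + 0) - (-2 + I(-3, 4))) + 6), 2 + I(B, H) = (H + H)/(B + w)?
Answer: 676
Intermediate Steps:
I(B, H) = -2 + 2*H/(1 + B) (I(B, H) = -2 + (H + H)/(B + 1) = -2 + (2*H)/(1 + B) = -2 + 2*H/(1 + B))
z = √26 (z = √(((4*3 + 0) - (-2 + 2*(-1 + 4 - 1*(-3))/(1 - 3))) + 6) = √(((12 + 0) - (-2 + 2*(-1 + 4 + 3)/(-2))) + 6) = √((12 - (-2 + 2*(-½)*6)) + 6) = √((12 - (-2 - 6)) + 6) = √((12 - 1*(-8)) + 6) = √((12 + 8) + 6) = √(20 + 6) = √26 ≈ 5.0990)
z⁴ = (√26)⁴ = 676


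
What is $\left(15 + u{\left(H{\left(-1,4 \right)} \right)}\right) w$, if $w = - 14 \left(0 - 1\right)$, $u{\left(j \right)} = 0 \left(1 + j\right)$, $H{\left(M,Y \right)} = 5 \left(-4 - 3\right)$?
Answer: $210$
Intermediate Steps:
$H{\left(M,Y \right)} = -35$ ($H{\left(M,Y \right)} = 5 \left(-7\right) = -35$)
$u{\left(j \right)} = 0$
$w = 14$ ($w = - 14 \left(0 - 1\right) = \left(-14\right) \left(-1\right) = 14$)
$\left(15 + u{\left(H{\left(-1,4 \right)} \right)}\right) w = \left(15 + 0\right) 14 = 15 \cdot 14 = 210$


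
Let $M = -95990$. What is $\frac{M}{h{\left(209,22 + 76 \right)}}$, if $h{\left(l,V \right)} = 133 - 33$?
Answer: $- \frac{9599}{10} \approx -959.9$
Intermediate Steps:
$h{\left(l,V \right)} = 100$ ($h{\left(l,V \right)} = 133 - 33 = 100$)
$\frac{M}{h{\left(209,22 + 76 \right)}} = - \frac{95990}{100} = \left(-95990\right) \frac{1}{100} = - \frac{9599}{10}$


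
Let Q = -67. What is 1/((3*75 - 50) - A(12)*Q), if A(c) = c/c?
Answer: 1/242 ≈ 0.0041322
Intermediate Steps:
A(c) = 1
1/((3*75 - 50) - A(12)*Q) = 1/((3*75 - 50) - (-67)) = 1/((225 - 50) - 1*(-67)) = 1/(175 + 67) = 1/242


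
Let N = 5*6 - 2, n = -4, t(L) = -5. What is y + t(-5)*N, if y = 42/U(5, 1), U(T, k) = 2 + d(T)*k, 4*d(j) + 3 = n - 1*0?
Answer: 28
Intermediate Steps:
N = 28 (N = 30 - 2 = 28)
d(j) = -7/4 (d(j) = -¾ + (-4 - 1*0)/4 = -¾ + (-4 + 0)/4 = -¾ + (¼)*(-4) = -¾ - 1 = -7/4)
U(T, k) = 2 - 7*k/4
y = 168 (y = 42/(2 - 7/4*1) = 42/(2 - 7/4) = 42/(¼) = 42*4 = 168)
y + t(-5)*N = 168 - 5*28 = 168 - 140 = 28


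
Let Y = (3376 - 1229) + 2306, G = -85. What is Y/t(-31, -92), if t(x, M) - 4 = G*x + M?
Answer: 4453/2547 ≈ 1.7483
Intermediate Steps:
t(x, M) = 4 + M - 85*x (t(x, M) = 4 + (-85*x + M) = 4 + (M - 85*x) = 4 + M - 85*x)
Y = 4453 (Y = 2147 + 2306 = 4453)
Y/t(-31, -92) = 4453/(4 - 92 - 85*(-31)) = 4453/(4 - 92 + 2635) = 4453/2547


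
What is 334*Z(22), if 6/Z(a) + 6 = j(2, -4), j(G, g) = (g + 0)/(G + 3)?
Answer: -5010/17 ≈ -294.71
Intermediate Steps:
j(G, g) = g/(3 + G)
Z(a) = -15/17 (Z(a) = 6/(-6 - 4/(3 + 2)) = 6/(-6 - 4/5) = 6/(-34/5) = 6*(-5/34) = -15/17)
334*Z(22) = 334*(-15/17) = -5010/17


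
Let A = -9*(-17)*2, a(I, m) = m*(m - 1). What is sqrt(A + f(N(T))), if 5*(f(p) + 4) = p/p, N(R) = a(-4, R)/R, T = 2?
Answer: sqrt(7555)/5 ≈ 17.384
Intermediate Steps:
a(I, m) = m*(-1 + m)
A = 306 (A = 153*2 = 306)
N(R) = -1 + R (N(R) = (R*(-1 + R))/R = -1 + R)
f(p) = -19/5 (f(p) = -4 + (p/p)/5 = -4 + (1/5)*1 = -4 + 1/5 = -19/5)
sqrt(A + f(N(T))) = sqrt(306 - 19/5) = sqrt(1511/5) = sqrt(7555)/5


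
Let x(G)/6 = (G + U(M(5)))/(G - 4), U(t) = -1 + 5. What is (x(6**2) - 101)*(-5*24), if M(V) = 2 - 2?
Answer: 11220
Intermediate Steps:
M(V) = 0
U(t) = 4
x(G) = 6*(4 + G)/(-4 + G) (x(G) = 6*((G + 4)/(G - 4)) = 6*((4 + G)/(-4 + G)) = 6*(4 + G)/(-4 + G))
(x(6**2) - 101)*(-5*24) = (6*(4 + 6**2)/(-4 + 6**2) - 101)*(-5*24) = (6*(4 + 36)/(-4 + 36) - 101)*(-120) = (6*40/32 - 101)*(-120) = (6*(1/32)*40 - 101)*(-120) = (15/2 - 101)*(-120) = -187/2*(-120) = 11220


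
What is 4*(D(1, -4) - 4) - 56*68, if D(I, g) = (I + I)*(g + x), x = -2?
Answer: -3872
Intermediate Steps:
D(I, g) = 2*I*(-2 + g) (D(I, g) = (I + I)*(g - 2) = (2*I)*(-2 + g) = 2*I*(-2 + g))
4*(D(1, -4) - 4) - 56*68 = 4*(2*1*(-2 - 4) - 4) - 56*68 = 4*(2*1*(-6) - 4) - 3808 = 4*(-12 - 4) - 3808 = 4*(-16) - 3808 = -64 - 3808 = -3872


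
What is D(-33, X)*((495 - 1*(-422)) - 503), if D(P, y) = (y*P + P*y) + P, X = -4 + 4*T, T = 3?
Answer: -232254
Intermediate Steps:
X = 8 (X = -4 + 4*3 = -4 + 12 = 8)
D(P, y) = P + 2*P*y (D(P, y) = (P*y + P*y) + P = 2*P*y + P = P + 2*P*y)
D(-33, X)*((495 - 1*(-422)) - 503) = (-33*(1 + 2*8))*((495 - 1*(-422)) - 503) = (-33*(1 + 16))*((495 + 422) - 503) = (-33*17)*(917 - 503) = -561*414 = -232254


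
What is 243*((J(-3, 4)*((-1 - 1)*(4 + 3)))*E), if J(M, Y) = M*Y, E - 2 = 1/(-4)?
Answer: 71442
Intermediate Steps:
E = 7/4 (E = 2 + 1/(-4) = 2 - ¼ = 7/4 ≈ 1.7500)
243*((J(-3, 4)*((-1 - 1)*(4 + 3)))*E) = 243*(((-3*4)*((-1 - 1)*(4 + 3)))*(7/4)) = 243*(-(-24)*7*(7/4)) = 243*(-12*(-14)*(7/4)) = 243*(168*(7/4)) = 243*294 = 71442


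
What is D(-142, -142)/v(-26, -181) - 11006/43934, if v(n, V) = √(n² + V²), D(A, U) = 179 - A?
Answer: -5503/21967 + 321*√33437/33437 ≈ 1.5049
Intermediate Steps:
v(n, V) = √(V² + n²)
D(-142, -142)/v(-26, -181) - 11006/43934 = (179 - 1*(-142))/(√((-181)² + (-26)²)) - 11006/43934 = (179 + 142)/(√(32761 + 676)) - 11006*1/43934 = 321/(√33437) - 5503/21967 = 321*(√33437/33437) - 5503/21967 = 321*√33437/33437 - 5503/21967 = -5503/21967 + 321*√33437/33437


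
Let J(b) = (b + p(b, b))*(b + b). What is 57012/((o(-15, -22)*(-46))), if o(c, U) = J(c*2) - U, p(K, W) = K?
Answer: -14253/41653 ≈ -0.34218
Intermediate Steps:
J(b) = 4*b**2 (J(b) = (b + b)*(b + b) = (2*b)*(2*b) = 4*b**2)
o(c, U) = -U + 16*c**2 (o(c, U) = 4*(c*2)**2 - U = 4*(2*c)**2 - U = 4*(4*c**2) - U = 16*c**2 - U = -U + 16*c**2)
57012/((o(-15, -22)*(-46))) = 57012/(((-1*(-22) + 16*(-15)**2)*(-46))) = 57012/(((22 + 16*225)*(-46))) = 57012/(((22 + 3600)*(-46))) = 57012/((3622*(-46))) = 57012/(-166612) = 57012*(-1/166612) = -14253/41653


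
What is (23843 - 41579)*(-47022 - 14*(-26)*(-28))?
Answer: 1014747504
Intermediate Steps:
(23843 - 41579)*(-47022 - 14*(-26)*(-28)) = -17736*(-47022 + 364*(-28)) = -17736*(-47022 - 10192) = -17736*(-57214) = 1014747504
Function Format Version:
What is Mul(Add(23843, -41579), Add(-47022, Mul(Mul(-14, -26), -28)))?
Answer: 1014747504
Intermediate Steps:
Mul(Add(23843, -41579), Add(-47022, Mul(Mul(-14, -26), -28))) = Mul(-17736, Add(-47022, Mul(364, -28))) = Mul(-17736, Add(-47022, -10192)) = Mul(-17736, -57214) = 1014747504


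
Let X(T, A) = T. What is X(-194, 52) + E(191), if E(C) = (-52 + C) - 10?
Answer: -65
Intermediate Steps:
E(C) = -62 + C
X(-194, 52) + E(191) = -194 + (-62 + 191) = -194 + 129 = -65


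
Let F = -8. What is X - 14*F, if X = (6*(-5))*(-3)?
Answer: 202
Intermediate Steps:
X = 90 (X = -30*(-3) = 90)
X - 14*F = 90 - 14*(-8) = 90 + 112 = 202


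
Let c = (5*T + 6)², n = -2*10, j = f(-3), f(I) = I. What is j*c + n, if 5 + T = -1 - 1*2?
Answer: -3488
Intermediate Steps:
j = -3
T = -8 (T = -5 + (-1 - 1*2) = -5 + (-1 - 2) = -5 - 3 = -8)
n = -20
c = 1156 (c = (5*(-8) + 6)² = (-40 + 6)² = (-34)² = 1156)
j*c + n = -3*1156 - 20 = -3468 - 20 = -3488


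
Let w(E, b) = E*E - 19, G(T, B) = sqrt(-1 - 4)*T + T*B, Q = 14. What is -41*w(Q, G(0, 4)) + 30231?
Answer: 22974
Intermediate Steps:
G(T, B) = B*T + I*T*sqrt(5) (G(T, B) = sqrt(-5)*T + B*T = (I*sqrt(5))*T + B*T = I*T*sqrt(5) + B*T = B*T + I*T*sqrt(5))
w(E, b) = -19 + E**2 (w(E, b) = E**2 - 19 = -19 + E**2)
-41*w(Q, G(0, 4)) + 30231 = -41*(-19 + 14**2) + 30231 = -41*(-19 + 196) + 30231 = -41*177 + 30231 = -7257 + 30231 = 22974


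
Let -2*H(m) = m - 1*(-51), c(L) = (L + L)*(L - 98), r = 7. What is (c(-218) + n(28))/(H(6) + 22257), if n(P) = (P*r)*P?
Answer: 286528/44457 ≈ 6.4451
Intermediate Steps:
c(L) = 2*L*(-98 + L) (c(L) = (2*L)*(-98 + L) = 2*L*(-98 + L))
H(m) = -51/2 - m/2 (H(m) = -(m - 1*(-51))/2 = -(m + 51)/2 = -(51 + m)/2 = -51/2 - m/2)
n(P) = 7*P² (n(P) = (P*7)*P = (7*P)*P = 7*P²)
(c(-218) + n(28))/(H(6) + 22257) = (2*(-218)*(-98 - 218) + 7*28²)/((-51/2 - ½*6) + 22257) = (2*(-218)*(-316) + 7*784)/((-51/2 - 3) + 22257) = (137776 + 5488)/(-57/2 + 22257) = 143264/(44457/2) = 143264*(2/44457) = 286528/44457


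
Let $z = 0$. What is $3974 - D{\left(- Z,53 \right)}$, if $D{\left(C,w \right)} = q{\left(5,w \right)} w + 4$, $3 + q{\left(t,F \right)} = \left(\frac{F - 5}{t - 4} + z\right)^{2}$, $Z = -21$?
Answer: $-117983$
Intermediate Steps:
$q{\left(t,F \right)} = -3 + \frac{\left(-5 + F\right)^{2}}{\left(-4 + t\right)^{2}}$ ($q{\left(t,F \right)} = -3 + \left(\frac{F - 5}{t - 4} + 0\right)^{2} = -3 + \left(\frac{-5 + F}{-4 + t} + 0\right)^{2} = -3 + \left(\frac{-5 + F}{-4 + t}\right)^{2} = -3 + \frac{\left(-5 + F\right)^{2}}{\left(-4 + t\right)^{2}}$)
$D{\left(C,w \right)} = 4 + w \left(-3 + \left(-5 + w\right)^{2}\right)$ ($D{\left(C,w \right)} = \left(-3 + \frac{\left(-5 + w\right)^{2}}{\left(-4 + 5\right)^{2}}\right) w + 4 = \left(-3 + \left(-5 + w\right)^{2} \cdot 1^{-2}\right) w + 4 = \left(-3 + \left(-5 + w\right)^{2} \cdot 1\right) w + 4 = \left(-3 + \left(-5 + w\right)^{2}\right) w + 4 = w \left(-3 + \left(-5 + w\right)^{2}\right) + 4 = 4 + w \left(-3 + \left(-5 + w\right)^{2}\right)$)
$3974 - D{\left(- Z,53 \right)} = 3974 - \left(4 + 53 \left(-3 + \left(-5 + 53\right)^{2}\right)\right) = 3974 - \left(4 + 53 \left(-3 + 48^{2}\right)\right) = 3974 - \left(4 + 53 \left(-3 + 2304\right)\right) = 3974 - \left(4 + 53 \cdot 2301\right) = 3974 - \left(4 + 121953\right) = 3974 - 121957 = -117983$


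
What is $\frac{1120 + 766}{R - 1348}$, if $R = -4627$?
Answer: $- \frac{1886}{5975} \approx -0.31565$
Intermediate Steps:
$\frac{1120 + 766}{R - 1348} = \frac{1120 + 766}{-4627 - 1348} = \frac{1886}{-5975} = 1886 \left(- \frac{1}{5975}\right) = - \frac{1886}{5975}$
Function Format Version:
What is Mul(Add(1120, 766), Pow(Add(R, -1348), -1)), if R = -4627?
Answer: Rational(-1886, 5975) ≈ -0.31565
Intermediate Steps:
Mul(Add(1120, 766), Pow(Add(R, -1348), -1)) = Mul(Add(1120, 766), Pow(Add(-4627, -1348), -1)) = Mul(1886, Pow(-5975, -1)) = Mul(1886, Rational(-1, 5975)) = Rational(-1886, 5975)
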